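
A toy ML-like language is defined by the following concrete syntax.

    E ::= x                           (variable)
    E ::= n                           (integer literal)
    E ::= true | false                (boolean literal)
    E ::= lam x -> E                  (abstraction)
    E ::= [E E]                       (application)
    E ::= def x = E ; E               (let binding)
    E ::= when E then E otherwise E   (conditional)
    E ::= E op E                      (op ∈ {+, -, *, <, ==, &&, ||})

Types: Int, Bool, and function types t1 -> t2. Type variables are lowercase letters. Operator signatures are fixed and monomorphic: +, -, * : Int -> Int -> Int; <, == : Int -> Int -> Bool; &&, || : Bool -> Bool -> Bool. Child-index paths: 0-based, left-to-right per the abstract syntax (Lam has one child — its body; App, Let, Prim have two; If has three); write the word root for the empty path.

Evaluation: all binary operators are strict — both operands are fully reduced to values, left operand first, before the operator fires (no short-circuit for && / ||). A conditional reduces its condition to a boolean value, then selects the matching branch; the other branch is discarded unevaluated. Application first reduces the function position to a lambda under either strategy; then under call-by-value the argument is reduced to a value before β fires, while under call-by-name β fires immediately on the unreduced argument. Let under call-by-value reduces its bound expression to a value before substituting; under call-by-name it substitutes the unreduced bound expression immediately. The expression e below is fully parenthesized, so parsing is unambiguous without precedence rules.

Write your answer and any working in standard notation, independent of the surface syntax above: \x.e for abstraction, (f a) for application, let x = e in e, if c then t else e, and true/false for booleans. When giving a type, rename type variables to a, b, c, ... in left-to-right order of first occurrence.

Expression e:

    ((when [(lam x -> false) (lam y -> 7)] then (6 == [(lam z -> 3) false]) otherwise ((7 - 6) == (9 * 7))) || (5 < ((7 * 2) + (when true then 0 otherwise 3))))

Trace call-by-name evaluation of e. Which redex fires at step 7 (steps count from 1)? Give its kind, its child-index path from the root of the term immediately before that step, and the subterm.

Derivation:
step 0: ((if ((\x.false) (\y.7)) then (6 == ((\z.3) false)) else ((7 - 6) == (9 * 7))) || (5 < ((7 * 2) + (if true then 0 else 3))))
step 1: [beta@0.0] ((if false then (6 == ((\z.3) false)) else ((7 - 6) == (9 * 7))) || (5 < ((7 * 2) + (if true then 0 else 3))))
step 2: [if@0] (((7 - 6) == (9 * 7)) || (5 < ((7 * 2) + (if true then 0 else 3))))
step 3: [delta@0.0] ((1 == (9 * 7)) || (5 < ((7 * 2) + (if true then 0 else 3))))
step 4: [delta@0.1] ((1 == 63) || (5 < ((7 * 2) + (if true then 0 else 3))))
step 5: [delta@0] (false || (5 < ((7 * 2) + (if true then 0 else 3))))
step 6: [delta@1.1.0] (false || (5 < (14 + (if true then 0 else 3))))
step 7: [if@1.1.1] (false || (5 < (14 + 0)))

Answer: if at 1.1.1 : (if true then 0 else 3)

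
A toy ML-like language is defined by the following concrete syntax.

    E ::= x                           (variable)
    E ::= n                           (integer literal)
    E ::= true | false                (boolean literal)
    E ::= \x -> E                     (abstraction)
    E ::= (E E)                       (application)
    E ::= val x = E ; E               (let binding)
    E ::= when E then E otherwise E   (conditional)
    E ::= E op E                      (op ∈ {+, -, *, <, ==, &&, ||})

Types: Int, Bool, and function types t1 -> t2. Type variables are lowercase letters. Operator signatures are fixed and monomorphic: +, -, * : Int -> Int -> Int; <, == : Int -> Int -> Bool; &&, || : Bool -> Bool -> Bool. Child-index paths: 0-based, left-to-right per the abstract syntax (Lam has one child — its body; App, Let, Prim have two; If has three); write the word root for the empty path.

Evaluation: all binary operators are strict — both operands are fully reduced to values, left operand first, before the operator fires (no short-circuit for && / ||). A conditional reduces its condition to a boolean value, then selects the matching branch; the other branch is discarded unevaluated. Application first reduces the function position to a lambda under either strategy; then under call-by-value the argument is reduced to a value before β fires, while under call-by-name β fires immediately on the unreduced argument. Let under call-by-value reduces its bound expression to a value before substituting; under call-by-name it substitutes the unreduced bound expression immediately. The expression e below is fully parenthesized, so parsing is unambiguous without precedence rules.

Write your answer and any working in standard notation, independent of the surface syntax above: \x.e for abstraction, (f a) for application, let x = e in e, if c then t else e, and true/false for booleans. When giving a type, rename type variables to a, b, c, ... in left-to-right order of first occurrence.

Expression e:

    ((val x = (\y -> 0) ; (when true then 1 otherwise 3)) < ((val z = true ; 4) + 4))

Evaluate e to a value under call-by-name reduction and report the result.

Trace:
step 0: ((let x = (\y.0) in (if true then 1 else 3)) < ((let z = true in 4) + 4))
step 1: [let@0] ((if true then 1 else 3) < ((let z = true in 4) + 4))
step 2: [if@0] (1 < ((let z = true in 4) + 4))
step 3: [let@1.0] (1 < (4 + 4))
step 4: [delta@1] (1 < 8)
step 5: [delta@root] true

Answer: true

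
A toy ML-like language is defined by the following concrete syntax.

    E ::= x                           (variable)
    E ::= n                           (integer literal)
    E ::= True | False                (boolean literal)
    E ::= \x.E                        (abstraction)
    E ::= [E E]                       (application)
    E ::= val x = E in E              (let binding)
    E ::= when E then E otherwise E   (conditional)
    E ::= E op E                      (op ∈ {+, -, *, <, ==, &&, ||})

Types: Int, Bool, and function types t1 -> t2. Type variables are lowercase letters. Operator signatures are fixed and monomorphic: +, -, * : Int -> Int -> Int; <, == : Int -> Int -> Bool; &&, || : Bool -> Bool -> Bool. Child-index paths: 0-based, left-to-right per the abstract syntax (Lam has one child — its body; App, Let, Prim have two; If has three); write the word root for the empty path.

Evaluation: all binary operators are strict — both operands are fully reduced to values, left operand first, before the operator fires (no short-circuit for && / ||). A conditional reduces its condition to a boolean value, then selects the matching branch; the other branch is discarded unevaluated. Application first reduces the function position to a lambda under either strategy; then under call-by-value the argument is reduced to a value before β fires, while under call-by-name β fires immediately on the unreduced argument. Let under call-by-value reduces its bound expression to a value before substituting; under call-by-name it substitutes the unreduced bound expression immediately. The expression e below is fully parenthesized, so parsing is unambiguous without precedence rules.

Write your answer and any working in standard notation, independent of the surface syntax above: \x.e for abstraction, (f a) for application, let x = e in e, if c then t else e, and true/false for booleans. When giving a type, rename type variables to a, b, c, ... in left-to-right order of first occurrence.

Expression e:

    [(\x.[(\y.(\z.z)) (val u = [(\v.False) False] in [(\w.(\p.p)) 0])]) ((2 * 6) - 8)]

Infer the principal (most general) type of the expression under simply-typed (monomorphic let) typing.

Trace:
z : c
\z._ : c -> c
\y._ : b -> c -> c
\v._ : d -> Bool
  unify d -> Bool ~ Bool -> e
  unify d ~ Bool
  unify Bool ~ e
_ _ : Bool
let u : Bool
p : g
\p._ : g -> g
\w._ : f -> g -> g
  unify f -> g -> g ~ Int -> h
  unify f ~ Int
  unify g -> g ~ h
_ _ : g -> g
  unify b -> c -> c ~ (g -> g) -> i
  unify b ~ g -> g
  unify c -> c ~ i
_ _ : c -> c
\x._ : a -> c -> c
  unify Int ~ Int
  unify Int ~ Int
  unify Int ~ Int
  unify Int ~ Int
  unify a -> c -> c ~ Int -> j
  unify a ~ Int
  unify c -> c ~ j
_ _ : c -> c

Answer: a -> a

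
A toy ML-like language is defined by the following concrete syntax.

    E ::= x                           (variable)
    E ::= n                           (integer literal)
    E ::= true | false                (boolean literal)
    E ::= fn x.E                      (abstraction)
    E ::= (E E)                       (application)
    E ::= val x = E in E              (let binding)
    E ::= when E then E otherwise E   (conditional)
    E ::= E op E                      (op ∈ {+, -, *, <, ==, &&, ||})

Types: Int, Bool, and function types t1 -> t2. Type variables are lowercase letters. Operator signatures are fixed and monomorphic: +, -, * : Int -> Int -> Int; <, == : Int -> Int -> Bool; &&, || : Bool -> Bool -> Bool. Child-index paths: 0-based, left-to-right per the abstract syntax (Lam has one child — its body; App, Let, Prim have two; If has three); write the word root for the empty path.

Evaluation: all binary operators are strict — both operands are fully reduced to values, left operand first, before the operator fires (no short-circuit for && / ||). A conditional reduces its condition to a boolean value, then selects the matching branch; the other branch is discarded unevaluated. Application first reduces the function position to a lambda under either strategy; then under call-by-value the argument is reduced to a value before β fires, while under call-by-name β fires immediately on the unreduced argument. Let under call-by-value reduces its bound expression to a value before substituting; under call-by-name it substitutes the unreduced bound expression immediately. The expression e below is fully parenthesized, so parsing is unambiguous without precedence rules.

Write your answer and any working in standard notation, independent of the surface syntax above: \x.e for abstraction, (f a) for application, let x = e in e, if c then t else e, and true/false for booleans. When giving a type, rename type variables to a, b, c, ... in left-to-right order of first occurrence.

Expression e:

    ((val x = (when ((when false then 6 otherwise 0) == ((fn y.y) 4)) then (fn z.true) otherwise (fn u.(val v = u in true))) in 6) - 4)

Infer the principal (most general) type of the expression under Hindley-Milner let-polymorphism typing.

Working:
  unify Bool ~ Bool
  unify Int ~ Int
  unify Int ~ Int
y : a
\y._ : a -> a
  unify a -> a ~ Int -> b
  unify a ~ Int
  unify Int ~ b
_ _ : Int
  unify Int ~ Int
  unify Bool ~ Bool
\z._ : c -> Bool
u : d
let v : d
\u._ : d -> Bool
  unify c -> Bool ~ d -> Bool
  unify c ~ d
  unify Bool ~ Bool
let x : forall. d -> Bool
  unify Int ~ Int
  unify Int ~ Int

Answer: Int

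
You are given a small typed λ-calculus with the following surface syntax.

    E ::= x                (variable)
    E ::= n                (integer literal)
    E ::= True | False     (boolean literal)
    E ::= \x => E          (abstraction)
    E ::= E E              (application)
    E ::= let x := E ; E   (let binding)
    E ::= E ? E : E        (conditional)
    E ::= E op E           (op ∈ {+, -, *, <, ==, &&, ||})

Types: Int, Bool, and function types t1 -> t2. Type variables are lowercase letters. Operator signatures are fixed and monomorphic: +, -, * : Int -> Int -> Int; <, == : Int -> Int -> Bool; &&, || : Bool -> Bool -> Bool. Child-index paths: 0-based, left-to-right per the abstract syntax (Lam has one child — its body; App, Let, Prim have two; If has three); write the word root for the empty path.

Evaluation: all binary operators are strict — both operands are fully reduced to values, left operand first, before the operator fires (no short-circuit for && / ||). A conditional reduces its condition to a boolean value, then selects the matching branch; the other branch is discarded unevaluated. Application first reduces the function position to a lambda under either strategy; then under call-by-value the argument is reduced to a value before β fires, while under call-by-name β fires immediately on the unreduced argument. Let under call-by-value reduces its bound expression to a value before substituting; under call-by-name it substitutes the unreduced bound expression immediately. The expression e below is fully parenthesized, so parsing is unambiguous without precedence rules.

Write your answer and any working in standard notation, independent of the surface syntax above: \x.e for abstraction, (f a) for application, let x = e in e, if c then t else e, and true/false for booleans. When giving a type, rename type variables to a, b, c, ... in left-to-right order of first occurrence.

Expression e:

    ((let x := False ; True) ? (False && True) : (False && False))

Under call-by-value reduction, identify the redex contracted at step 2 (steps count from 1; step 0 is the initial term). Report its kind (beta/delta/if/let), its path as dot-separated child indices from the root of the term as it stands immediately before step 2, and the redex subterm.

Answer: if at root : (if true then (false && true) else (false && false))

Derivation:
step 0: (if (let x = false in true) then (false && true) else (false && false))
step 1: [let@0] (if true then (false && true) else (false && false))
step 2: [if@root] (false && true)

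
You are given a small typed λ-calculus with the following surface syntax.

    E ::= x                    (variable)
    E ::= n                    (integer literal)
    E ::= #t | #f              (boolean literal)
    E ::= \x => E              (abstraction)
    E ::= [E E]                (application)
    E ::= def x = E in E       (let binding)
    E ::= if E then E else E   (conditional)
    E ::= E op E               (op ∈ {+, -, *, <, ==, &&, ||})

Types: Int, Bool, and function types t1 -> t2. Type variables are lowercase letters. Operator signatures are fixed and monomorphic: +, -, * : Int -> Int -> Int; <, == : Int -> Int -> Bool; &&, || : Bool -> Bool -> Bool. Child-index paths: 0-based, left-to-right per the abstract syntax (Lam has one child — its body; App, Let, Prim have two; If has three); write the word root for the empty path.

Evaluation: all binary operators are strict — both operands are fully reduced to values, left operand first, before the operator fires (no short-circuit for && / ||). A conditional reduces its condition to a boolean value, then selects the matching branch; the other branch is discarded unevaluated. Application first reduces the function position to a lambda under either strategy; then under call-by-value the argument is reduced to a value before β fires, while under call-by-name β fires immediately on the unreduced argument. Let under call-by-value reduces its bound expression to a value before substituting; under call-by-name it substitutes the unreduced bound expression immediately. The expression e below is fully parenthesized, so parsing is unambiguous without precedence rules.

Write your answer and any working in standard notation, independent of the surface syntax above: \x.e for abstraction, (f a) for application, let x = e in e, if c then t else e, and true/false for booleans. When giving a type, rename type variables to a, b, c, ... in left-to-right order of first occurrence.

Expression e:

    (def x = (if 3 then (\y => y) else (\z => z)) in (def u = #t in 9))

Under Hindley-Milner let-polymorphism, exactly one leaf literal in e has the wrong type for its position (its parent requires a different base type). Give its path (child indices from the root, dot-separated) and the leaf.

Answer: 0.0 : 3

Trace:
  unify Int ~ Bool
  FAIL: mismatch Int ~ Bool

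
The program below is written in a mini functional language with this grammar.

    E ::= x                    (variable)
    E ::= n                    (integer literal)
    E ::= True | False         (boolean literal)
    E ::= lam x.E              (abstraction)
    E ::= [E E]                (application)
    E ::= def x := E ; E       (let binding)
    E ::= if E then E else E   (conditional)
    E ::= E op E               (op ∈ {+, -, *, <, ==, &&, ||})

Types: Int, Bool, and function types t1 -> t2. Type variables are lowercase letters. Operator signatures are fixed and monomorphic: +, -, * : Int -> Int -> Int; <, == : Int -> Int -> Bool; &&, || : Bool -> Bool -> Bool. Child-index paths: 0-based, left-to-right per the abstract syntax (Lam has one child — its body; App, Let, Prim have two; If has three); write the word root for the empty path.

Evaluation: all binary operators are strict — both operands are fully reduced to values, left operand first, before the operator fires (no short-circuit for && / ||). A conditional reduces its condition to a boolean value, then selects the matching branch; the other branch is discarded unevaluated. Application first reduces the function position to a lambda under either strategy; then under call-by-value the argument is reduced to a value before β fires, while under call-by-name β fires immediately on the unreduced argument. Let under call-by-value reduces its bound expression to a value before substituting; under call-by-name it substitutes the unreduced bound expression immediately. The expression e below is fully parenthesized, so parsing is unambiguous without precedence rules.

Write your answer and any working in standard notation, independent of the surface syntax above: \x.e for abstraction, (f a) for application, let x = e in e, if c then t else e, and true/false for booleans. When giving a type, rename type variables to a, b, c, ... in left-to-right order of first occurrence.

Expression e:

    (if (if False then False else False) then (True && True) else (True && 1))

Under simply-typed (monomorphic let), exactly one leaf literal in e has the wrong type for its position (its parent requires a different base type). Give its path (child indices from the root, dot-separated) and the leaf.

Answer: 2.1 : 1

Derivation:
  unify Bool ~ Bool
  unify Bool ~ Bool
  unify Bool ~ Bool
  unify Bool ~ Bool
  unify Bool ~ Bool
  unify Bool ~ Bool
  unify Int ~ Bool
  FAIL: mismatch Int ~ Bool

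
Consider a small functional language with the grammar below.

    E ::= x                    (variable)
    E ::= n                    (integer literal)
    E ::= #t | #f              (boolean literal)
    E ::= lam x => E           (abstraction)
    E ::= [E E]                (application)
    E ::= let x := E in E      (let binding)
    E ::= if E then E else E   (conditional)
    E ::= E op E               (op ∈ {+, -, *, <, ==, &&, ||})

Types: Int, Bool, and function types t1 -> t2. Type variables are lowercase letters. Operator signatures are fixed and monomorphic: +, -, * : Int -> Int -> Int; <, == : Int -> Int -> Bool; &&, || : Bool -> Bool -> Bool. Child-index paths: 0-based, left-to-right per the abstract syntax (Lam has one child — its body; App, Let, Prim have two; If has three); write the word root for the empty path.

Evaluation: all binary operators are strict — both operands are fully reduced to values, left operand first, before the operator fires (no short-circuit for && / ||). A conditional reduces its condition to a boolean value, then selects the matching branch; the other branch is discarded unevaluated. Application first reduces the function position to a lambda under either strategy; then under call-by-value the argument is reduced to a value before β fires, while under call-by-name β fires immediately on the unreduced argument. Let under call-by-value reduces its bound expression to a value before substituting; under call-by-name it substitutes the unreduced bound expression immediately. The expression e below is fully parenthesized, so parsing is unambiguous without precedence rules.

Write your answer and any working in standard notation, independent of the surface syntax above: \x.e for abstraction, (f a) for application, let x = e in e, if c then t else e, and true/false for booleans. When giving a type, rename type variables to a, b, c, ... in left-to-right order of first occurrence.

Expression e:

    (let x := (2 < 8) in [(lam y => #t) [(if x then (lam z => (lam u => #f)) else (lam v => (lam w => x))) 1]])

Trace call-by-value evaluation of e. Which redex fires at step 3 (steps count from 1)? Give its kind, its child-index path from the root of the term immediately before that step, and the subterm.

Answer: if at 1.0 : (if true then (\z.(\u.false)) else (\v.(\w.true)))

Working:
step 0: (let x = (2 < 8) in ((\y.true) ((if x then (\z.(\u.false)) else (\v.(\w.x))) 1)))
step 1: [delta@0] (let x = true in ((\y.true) ((if x then (\z.(\u.false)) else (\v.(\w.x))) 1)))
step 2: [let@root] ((\y.true) ((if true then (\z.(\u.false)) else (\v.(\w.true))) 1))
step 3: [if@1.0] ((\y.true) ((\z.(\u.false)) 1))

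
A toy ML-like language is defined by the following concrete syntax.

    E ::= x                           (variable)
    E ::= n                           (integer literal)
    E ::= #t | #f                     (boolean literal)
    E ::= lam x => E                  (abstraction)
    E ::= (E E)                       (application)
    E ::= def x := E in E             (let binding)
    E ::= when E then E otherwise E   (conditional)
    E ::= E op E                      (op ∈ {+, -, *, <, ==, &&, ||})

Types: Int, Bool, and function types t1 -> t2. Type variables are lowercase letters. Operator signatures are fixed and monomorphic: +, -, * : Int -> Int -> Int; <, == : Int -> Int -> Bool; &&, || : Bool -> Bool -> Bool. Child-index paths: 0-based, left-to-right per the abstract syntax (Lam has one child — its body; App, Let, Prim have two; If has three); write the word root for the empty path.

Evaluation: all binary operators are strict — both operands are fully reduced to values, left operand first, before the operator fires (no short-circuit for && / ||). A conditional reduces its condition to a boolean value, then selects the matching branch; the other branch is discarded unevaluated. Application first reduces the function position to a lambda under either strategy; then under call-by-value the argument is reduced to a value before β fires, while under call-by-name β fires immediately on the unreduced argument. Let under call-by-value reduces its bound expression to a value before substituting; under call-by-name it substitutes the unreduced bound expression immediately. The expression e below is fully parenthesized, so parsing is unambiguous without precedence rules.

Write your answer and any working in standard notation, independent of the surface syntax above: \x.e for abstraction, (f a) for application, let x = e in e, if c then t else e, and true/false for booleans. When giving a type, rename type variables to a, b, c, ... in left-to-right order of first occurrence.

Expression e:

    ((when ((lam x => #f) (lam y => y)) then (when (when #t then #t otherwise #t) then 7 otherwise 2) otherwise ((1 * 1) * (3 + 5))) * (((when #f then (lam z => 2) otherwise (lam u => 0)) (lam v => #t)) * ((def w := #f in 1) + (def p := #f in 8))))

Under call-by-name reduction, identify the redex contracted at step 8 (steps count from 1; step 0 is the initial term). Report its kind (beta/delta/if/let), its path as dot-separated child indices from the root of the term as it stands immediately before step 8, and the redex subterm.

Answer: let at 1.1.0 : (let w = false in 1)

Trace:
step 0: ((if ((\x.false) (\y.y)) then (if (if true then true else true) then 7 else 2) else ((1 * 1) * (3 + 5))) * (((if false then (\z.2) else (\u.0)) (\v.true)) * ((let w = false in 1) + (let p = false in 8))))
step 1: [beta@0.0] ((if false then (if (if true then true else true) then 7 else 2) else ((1 * 1) * (3 + 5))) * (((if false then (\z.2) else (\u.0)) (\v.true)) * ((let w = false in 1) + (let p = false in 8))))
step 2: [if@0] (((1 * 1) * (3 + 5)) * (((if false then (\z.2) else (\u.0)) (\v.true)) * ((let w = false in 1) + (let p = false in 8))))
step 3: [delta@0.0] ((1 * (3 + 5)) * (((if false then (\z.2) else (\u.0)) (\v.true)) * ((let w = false in 1) + (let p = false in 8))))
step 4: [delta@0.1] ((1 * 8) * (((if false then (\z.2) else (\u.0)) (\v.true)) * ((let w = false in 1) + (let p = false in 8))))
step 5: [delta@0] (8 * (((if false then (\z.2) else (\u.0)) (\v.true)) * ((let w = false in 1) + (let p = false in 8))))
step 6: [if@1.0.0] (8 * (((\u.0) (\v.true)) * ((let w = false in 1) + (let p = false in 8))))
step 7: [beta@1.0] (8 * (0 * ((let w = false in 1) + (let p = false in 8))))
step 8: [let@1.1.0] (8 * (0 * (1 + (let p = false in 8))))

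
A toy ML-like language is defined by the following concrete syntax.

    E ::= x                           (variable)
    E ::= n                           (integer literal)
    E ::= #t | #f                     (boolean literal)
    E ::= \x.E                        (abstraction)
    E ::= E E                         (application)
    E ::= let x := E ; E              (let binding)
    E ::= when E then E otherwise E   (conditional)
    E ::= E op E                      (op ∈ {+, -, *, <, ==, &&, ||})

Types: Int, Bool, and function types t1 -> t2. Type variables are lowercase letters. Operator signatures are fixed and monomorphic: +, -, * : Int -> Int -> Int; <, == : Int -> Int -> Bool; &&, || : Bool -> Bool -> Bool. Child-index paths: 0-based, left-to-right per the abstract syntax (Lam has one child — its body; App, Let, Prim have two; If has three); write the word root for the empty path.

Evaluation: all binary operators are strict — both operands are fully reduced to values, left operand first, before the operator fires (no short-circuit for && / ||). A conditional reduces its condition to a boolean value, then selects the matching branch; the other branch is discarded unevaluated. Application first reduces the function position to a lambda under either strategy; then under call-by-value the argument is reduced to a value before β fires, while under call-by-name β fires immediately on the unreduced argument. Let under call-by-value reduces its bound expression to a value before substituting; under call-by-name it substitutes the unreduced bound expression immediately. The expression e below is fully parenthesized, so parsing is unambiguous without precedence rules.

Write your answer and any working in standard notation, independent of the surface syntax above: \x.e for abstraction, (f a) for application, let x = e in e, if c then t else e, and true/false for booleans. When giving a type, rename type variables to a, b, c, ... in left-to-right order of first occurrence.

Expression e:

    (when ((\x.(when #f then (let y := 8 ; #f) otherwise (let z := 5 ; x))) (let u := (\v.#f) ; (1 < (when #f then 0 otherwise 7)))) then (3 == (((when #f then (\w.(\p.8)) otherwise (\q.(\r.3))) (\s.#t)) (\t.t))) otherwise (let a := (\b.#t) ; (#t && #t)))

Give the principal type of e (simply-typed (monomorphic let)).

Working:
  unify Bool ~ Bool
let y : Int
let z : Int
x : a
  unify Bool ~ a
\x._ : Bool -> Bool
\v._ : b -> Bool
let u : b -> Bool
  unify Int ~ Int
  unify Bool ~ Bool
  unify Int ~ Int
  unify Int ~ Int
  unify Bool -> Bool ~ Bool -> c
  unify Bool ~ Bool
  unify Bool ~ c
_ _ : Bool
  unify Bool ~ Bool
  unify Int ~ Int
  unify Bool ~ Bool
\p._ : e -> Int
\w._ : d -> e -> Int
\r._ : g -> Int
\q._ : f -> g -> Int
  unify d -> e -> Int ~ f -> g -> Int
  unify d ~ f
  unify e -> Int ~ g -> Int
  unify e ~ g
  unify Int ~ Int
\s._ : h -> Bool
  unify f -> g -> Int ~ (h -> Bool) -> i
  unify f ~ h -> Bool
  unify g -> Int ~ i
_ _ : g -> Int
t : j
\t._ : j -> j
  unify g -> Int ~ (j -> j) -> k
  unify g ~ j -> j
  unify Int ~ k
_ _ : Int
  unify Int ~ Int
\b._ : l -> Bool
let a : l -> Bool
  unify Bool ~ Bool
  unify Bool ~ Bool
  unify Bool ~ Bool

Answer: Bool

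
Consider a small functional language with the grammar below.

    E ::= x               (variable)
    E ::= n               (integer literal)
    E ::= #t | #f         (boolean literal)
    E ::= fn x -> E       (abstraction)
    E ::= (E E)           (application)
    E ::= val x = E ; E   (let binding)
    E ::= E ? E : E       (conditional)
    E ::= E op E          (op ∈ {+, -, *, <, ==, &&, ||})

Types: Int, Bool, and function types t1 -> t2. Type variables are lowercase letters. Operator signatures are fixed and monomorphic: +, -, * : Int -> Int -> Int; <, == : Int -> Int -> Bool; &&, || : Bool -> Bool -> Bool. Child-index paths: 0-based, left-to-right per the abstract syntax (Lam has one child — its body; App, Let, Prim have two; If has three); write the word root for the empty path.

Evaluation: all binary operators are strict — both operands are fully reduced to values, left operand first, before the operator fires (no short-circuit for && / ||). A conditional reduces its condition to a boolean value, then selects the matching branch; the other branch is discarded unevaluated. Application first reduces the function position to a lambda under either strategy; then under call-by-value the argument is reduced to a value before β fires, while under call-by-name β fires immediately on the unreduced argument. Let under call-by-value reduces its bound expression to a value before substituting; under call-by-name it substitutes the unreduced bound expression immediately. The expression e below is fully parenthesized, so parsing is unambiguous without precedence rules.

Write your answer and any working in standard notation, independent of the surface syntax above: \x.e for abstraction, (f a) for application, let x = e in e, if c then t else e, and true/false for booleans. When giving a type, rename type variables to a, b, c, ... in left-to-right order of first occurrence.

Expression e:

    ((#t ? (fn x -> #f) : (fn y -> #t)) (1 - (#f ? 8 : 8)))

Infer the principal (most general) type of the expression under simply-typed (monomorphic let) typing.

Answer: Bool

Working:
  unify Bool ~ Bool
\x._ : a -> Bool
\y._ : b -> Bool
  unify a -> Bool ~ b -> Bool
  unify a ~ b
  unify Bool ~ Bool
  unify Int ~ Int
  unify Bool ~ Bool
  unify Int ~ Int
  unify Int ~ Int
  unify b -> Bool ~ Int -> c
  unify b ~ Int
  unify Bool ~ c
_ _ : Bool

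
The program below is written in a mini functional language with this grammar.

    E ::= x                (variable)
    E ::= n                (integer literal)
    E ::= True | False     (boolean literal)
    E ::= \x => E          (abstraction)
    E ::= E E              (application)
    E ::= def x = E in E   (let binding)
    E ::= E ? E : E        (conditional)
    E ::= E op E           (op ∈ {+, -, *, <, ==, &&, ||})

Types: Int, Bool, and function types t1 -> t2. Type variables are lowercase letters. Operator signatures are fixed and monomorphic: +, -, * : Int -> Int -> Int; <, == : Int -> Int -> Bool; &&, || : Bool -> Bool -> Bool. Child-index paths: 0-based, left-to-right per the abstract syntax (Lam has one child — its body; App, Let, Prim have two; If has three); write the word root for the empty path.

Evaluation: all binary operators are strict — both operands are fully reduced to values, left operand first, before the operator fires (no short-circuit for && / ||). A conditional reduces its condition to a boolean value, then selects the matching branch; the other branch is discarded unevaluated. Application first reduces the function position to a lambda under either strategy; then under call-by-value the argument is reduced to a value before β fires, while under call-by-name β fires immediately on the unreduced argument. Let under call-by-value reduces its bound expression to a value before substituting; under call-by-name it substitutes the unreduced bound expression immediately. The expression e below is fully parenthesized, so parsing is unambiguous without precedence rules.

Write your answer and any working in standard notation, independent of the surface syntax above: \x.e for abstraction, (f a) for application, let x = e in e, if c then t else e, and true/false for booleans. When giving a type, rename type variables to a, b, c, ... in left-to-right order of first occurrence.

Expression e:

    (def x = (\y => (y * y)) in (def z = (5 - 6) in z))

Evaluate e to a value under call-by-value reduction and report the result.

Answer: -1

Working:
step 0: (let x = (\y.(y * y)) in (let z = (5 - 6) in z))
step 1: [let@root] (let z = (5 - 6) in z)
step 2: [delta@0] (let z = -1 in z)
step 3: [let@root] -1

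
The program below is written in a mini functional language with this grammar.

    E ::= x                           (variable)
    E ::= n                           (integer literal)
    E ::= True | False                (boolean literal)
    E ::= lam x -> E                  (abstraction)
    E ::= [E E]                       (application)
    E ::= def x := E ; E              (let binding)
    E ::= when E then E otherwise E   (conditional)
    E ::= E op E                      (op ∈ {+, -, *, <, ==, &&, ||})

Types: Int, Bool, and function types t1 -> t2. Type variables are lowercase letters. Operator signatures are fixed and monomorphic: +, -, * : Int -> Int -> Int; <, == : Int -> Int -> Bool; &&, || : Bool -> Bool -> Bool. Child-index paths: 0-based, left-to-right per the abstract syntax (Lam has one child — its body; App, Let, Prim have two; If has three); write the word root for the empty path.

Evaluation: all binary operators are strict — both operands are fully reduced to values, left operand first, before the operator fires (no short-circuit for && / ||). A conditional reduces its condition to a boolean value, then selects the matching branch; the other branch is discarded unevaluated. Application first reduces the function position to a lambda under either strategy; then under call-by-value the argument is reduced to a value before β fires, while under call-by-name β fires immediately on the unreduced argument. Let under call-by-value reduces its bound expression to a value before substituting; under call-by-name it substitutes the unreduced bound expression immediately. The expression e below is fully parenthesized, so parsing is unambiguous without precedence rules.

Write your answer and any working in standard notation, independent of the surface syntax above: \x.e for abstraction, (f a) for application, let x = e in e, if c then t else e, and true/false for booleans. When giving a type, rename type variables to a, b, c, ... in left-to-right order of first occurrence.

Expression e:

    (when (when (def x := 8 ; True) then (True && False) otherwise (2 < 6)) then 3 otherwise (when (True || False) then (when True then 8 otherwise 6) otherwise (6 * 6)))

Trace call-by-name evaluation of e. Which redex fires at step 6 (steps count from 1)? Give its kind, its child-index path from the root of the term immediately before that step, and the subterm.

Answer: if at root : (if true then (if true then 8 else 6) else (6 * 6))

Working:
step 0: (if (if (let x = 8 in true) then (true && false) else (2 < 6)) then 3 else (if (true || false) then (if true then 8 else 6) else (6 * 6)))
step 1: [let@0.0] (if (if true then (true && false) else (2 < 6)) then 3 else (if (true || false) then (if true then 8 else 6) else (6 * 6)))
step 2: [if@0] (if (true && false) then 3 else (if (true || false) then (if true then 8 else 6) else (6 * 6)))
step 3: [delta@0] (if false then 3 else (if (true || false) then (if true then 8 else 6) else (6 * 6)))
step 4: [if@root] (if (true || false) then (if true then 8 else 6) else (6 * 6))
step 5: [delta@0] (if true then (if true then 8 else 6) else (6 * 6))
step 6: [if@root] (if true then 8 else 6)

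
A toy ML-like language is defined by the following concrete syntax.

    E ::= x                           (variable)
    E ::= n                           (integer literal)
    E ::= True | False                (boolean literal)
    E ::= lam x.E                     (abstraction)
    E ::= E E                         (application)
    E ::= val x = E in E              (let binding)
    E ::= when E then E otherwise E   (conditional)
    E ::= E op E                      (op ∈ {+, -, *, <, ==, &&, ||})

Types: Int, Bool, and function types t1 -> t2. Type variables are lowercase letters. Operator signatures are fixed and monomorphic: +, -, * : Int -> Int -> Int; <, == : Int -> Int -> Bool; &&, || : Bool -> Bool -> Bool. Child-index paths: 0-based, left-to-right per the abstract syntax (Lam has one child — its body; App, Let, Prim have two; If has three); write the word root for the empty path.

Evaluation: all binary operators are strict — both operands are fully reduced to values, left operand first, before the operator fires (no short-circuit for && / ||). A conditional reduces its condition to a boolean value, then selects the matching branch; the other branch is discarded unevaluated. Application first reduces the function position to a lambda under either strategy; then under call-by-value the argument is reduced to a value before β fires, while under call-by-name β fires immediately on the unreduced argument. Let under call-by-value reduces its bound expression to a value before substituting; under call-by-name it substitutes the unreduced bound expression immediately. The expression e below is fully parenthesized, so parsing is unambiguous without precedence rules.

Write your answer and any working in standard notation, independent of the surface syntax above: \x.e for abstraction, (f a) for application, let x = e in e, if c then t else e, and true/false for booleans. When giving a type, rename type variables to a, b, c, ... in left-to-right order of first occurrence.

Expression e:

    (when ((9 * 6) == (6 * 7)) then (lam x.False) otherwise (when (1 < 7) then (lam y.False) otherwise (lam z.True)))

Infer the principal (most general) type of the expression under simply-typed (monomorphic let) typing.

Answer: a -> Bool

Trace:
  unify Int ~ Int
  unify Int ~ Int
  unify Int ~ Int
  unify Int ~ Int
  unify Int ~ Int
  unify Int ~ Int
  unify Bool ~ Bool
\x._ : a -> Bool
  unify Int ~ Int
  unify Int ~ Int
  unify Bool ~ Bool
\y._ : b -> Bool
\z._ : c -> Bool
  unify b -> Bool ~ c -> Bool
  unify b ~ c
  unify Bool ~ Bool
  unify a -> Bool ~ c -> Bool
  unify a ~ c
  unify Bool ~ Bool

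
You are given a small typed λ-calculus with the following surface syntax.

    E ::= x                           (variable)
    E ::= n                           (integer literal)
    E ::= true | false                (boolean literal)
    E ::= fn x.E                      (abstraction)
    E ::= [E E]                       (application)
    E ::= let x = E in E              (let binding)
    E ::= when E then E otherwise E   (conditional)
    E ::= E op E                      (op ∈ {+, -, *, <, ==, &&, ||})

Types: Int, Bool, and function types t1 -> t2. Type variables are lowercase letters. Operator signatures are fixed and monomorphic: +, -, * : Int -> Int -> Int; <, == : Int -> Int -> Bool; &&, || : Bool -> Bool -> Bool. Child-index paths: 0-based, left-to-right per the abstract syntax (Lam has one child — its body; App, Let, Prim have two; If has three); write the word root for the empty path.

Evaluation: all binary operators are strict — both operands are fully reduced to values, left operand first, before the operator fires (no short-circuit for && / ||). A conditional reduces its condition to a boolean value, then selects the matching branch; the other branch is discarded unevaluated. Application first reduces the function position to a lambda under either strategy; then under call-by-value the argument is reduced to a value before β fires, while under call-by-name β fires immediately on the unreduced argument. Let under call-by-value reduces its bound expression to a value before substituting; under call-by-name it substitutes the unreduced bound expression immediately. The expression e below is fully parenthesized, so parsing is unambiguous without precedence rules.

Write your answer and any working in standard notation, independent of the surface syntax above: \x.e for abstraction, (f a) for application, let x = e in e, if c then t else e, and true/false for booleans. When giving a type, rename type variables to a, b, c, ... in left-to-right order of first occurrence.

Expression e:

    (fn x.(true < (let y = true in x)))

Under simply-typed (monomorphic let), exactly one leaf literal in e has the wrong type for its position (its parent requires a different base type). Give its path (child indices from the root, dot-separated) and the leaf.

Derivation:
  unify Bool ~ Int
  FAIL: mismatch Bool ~ Int

Answer: 0.0 : true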